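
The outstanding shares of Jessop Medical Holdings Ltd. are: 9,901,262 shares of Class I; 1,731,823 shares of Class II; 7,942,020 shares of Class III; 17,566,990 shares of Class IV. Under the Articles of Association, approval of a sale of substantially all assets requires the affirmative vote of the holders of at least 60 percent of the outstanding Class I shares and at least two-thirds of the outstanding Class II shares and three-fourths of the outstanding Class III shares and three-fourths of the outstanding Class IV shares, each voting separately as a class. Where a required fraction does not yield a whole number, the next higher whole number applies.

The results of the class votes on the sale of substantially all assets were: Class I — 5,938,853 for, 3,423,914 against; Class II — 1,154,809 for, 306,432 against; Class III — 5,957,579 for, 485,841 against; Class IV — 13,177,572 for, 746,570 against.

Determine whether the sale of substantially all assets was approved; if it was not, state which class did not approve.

Class I: 3/5 of 9901262 = 5940757.20, rounded up to 5940758; 5,940,758 required, 5,938,853 in favor — not approved.
Class II: 2/3 of 1731823 = 1154548.67, rounded up to 1154549; 1,154,549 required, 1,154,809 in favor — approved.
Class III: 3/4 of 7942020 = 5956515; 5,956,515 required, 5,957,579 in favor — approved.
Class IV: 3/4 of 17566990 = 13175242.50, rounded up to 13175243; 13,175,243 required, 13,177,572 in favor — approved.

Not approved — the Class I shares did not give the required vote.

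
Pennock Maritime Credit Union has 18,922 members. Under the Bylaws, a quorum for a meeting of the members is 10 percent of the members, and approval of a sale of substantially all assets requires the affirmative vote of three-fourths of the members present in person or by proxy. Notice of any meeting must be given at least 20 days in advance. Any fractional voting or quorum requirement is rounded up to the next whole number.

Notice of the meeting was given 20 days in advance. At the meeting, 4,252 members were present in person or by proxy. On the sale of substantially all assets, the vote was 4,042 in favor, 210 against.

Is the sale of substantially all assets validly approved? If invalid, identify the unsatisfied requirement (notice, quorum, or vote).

Notice: 20 days given; 20 required. Satisfied.
Quorum: 10% of 18,922 = 1,892.20, rounded up to 1,893; 4,252 present. Satisfied.
Vote: requires three-fourths of those present (4,252); 3/4 of 4252 = 3189, so 3,189 needed; 4,042 in favor. Satisfied.

Valid — all requirements satisfied.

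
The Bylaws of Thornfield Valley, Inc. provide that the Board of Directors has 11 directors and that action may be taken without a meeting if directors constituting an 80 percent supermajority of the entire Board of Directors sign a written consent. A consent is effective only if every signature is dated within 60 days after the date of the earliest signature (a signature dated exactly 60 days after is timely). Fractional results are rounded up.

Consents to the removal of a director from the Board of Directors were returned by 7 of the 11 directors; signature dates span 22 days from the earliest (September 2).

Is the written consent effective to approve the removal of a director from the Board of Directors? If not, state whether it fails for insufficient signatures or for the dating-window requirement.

Not effective — insufficient signatures.

Signatures required: an 80 percent supermajority of 11 — 4/5 of 11 = 8.80, rounded up to 9, so 9 needed; 7 signed. Insufficient.
Dating window: the latest signature is 22 days after the earliest; the limit is 60 days. Within the window.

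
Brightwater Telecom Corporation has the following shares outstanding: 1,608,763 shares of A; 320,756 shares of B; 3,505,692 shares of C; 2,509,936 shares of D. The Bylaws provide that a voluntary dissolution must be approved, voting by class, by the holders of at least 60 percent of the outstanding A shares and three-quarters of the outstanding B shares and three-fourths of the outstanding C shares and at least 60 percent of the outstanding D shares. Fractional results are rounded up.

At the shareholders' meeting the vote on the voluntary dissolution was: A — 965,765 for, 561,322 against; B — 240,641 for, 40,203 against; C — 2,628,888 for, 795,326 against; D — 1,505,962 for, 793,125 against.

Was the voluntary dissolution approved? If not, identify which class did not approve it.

A: 3/5 of 1608763 = 965257.80, rounded up to 965258; 965,258 required, 965,765 in favor — approved.
B: 3/4 of 320756 = 240567; 240,567 required, 240,641 in favor — approved.
C: 3/4 of 3505692 = 2629269; 2,629,269 required, 2,628,888 in favor — not approved.
D: 3/5 of 2509936 = 1505961.60, rounded up to 1505962; 1,505,962 required, 1,505,962 in favor — approved.

Not approved — the C shares did not give the required vote.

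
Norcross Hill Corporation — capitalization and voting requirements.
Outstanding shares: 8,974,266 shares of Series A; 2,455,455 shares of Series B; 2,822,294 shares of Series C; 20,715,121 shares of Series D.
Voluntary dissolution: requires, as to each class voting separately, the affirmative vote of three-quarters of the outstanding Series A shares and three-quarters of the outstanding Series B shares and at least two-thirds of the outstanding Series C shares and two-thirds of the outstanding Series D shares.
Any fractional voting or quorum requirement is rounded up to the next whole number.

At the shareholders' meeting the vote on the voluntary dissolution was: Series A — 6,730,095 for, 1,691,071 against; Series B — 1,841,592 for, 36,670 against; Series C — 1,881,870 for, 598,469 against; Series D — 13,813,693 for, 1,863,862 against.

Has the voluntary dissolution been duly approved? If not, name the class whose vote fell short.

Not approved — the Series A shares did not give the required vote.

Series A: 3/4 of 8974266 = 6730699.50, rounded up to 6730700; 6,730,700 required, 6,730,095 in favor — not approved.
Series B: 3/4 of 2455455 = 1841591.25, rounded up to 1841592; 1,841,592 required, 1,841,592 in favor — approved.
Series C: 2/3 of 2822294 = 1881529.33, rounded up to 1881530; 1,881,530 required, 1,881,870 in favor — approved.
Series D: 2/3 of 20715121 = 13810080.67, rounded up to 13810081; 13,810,081 required, 13,813,693 in favor — approved.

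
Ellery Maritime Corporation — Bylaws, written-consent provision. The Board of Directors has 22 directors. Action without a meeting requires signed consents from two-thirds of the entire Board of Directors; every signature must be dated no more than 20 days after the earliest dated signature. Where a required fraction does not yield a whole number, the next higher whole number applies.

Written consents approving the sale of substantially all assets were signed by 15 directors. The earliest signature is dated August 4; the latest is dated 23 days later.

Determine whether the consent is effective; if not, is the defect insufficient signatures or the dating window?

Not effective — dating-window requirement not satisfied.

Signatures required: two-thirds of 22 — 2/3 of 22 = 14.67, rounded up to 15, so 15 needed; 15 signed. Sufficient.
Dating window: the latest signature is 23 days after the earliest; the limit is 20 days. Outside the window.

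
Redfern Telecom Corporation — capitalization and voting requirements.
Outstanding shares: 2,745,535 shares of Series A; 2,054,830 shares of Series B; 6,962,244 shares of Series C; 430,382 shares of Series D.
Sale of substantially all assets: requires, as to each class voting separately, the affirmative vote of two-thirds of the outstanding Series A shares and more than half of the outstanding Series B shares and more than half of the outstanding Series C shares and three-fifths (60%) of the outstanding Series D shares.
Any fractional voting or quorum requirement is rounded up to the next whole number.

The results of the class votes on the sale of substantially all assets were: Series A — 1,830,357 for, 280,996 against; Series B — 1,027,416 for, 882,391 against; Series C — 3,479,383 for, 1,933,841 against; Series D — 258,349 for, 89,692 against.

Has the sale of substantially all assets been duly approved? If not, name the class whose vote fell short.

Series A: 2/3 of 2745535 = 1830356.67, rounded up to 1830357; 1,830,357 required, 1,830,357 in favor — approved.
Series B: a majority of 2054830 is 1027416; 1,027,416 required, 1,027,416 in favor — approved.
Series C: a majority of 6962244 is 3481123; 3,481,123 required, 3,479,383 in favor — not approved.
Series D: 3/5 of 430382 = 258229.20, rounded up to 258230; 258,230 required, 258,349 in favor — approved.

Not approved — the Series C shares did not give the required vote.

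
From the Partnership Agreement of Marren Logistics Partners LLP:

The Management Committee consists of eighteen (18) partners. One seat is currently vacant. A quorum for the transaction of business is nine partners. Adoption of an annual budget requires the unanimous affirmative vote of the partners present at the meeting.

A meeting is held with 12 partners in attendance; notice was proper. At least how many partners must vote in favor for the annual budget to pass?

12

The annual budget requires the unanimous vote of the partners present (12).
Unanimous means all 12.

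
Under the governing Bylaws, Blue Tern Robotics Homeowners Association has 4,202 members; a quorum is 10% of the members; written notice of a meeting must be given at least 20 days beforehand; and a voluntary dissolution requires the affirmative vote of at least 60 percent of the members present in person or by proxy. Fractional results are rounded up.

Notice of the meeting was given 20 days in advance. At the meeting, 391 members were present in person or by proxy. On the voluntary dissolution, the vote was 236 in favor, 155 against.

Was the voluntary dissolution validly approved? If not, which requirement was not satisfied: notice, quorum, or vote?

Invalid — quorum requirement not satisfied.

Notice: 20 days given; 20 required. Satisfied.
Quorum: 10% of 4,202 = 420.20, rounded up to 421; 391 present. Not satisfied.
Vote: requires three-fifths of those present (391); 3/5 of 391 = 234.60, rounded up to 235, so 235 needed; 236 in favor. Satisfied.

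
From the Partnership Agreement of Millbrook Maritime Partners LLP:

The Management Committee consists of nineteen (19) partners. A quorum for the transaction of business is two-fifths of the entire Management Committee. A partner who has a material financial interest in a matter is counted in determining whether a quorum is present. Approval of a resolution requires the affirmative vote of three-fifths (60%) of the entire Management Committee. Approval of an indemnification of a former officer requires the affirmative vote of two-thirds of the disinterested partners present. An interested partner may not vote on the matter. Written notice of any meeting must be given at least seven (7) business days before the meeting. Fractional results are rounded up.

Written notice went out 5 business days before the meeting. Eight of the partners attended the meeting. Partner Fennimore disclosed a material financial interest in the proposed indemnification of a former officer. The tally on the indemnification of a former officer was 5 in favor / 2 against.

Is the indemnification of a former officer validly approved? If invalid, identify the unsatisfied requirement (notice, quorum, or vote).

Invalid — notice requirement not satisfied.

Notice: 5 business days given; 7 required (5 < 7). Not satisfied.
Quorum: 8 present (interested partners count toward quorum); quorum is 8. Satisfied.
Vote: the indemnification of a former officer requires two-thirds of the disinterested partners present (8 − 1 = 7). 2/3 of 7 = 4.67, rounded up to 5, so 5 affirmative votes are needed; 5 voted in favor. Satisfied.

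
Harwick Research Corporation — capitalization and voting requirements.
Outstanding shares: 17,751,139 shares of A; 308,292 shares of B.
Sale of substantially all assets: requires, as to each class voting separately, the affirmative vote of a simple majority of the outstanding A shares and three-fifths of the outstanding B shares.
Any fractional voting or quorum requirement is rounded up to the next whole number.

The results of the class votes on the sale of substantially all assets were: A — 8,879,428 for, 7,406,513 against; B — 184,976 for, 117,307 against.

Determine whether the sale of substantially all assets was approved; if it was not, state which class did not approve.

A: a majority of 17751139 is 8875570; 8,875,570 required, 8,879,428 in favor — approved.
B: 3/5 of 308292 = 184975.20, rounded up to 184976; 184,976 required, 184,976 in favor — approved.

Approved — every class gave the required vote.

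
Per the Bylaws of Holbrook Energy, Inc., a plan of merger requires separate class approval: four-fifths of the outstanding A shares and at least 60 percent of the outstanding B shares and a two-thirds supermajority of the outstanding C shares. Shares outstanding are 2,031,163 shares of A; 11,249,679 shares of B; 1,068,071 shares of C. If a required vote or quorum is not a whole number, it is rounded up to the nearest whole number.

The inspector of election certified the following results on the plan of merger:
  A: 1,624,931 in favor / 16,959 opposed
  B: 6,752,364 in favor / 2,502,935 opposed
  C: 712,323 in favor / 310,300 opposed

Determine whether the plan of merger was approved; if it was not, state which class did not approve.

A: 4/5 of 2031163 = 1624930.40, rounded up to 1624931; 1,624,931 required, 1,624,931 in favor — approved.
B: 3/5 of 11249679 = 6749807.40, rounded up to 6749808; 6,749,808 required, 6,752,364 in favor — approved.
C: 2/3 of 1068071 = 712047.33, rounded up to 712048; 712,048 required, 712,323 in favor — approved.

Approved — every class gave the required vote.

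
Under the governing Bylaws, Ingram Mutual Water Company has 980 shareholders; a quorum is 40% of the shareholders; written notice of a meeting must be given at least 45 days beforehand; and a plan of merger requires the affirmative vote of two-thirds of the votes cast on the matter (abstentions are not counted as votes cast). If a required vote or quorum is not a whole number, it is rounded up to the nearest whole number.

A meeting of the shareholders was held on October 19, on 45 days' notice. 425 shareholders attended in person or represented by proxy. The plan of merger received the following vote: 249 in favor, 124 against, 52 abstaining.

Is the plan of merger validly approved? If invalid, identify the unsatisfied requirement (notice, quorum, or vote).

Notice: 45 days given; 45 required. Satisfied.
Quorum: 40% of 980 = 392; 425 present. Satisfied.
Vote: requires two-thirds of the votes cast (425 − 52 abstaining = 373); 2/3 of 373 = 248.67, rounded up to 249, so 249 needed; 249 in favor. Satisfied.

Valid — all requirements satisfied.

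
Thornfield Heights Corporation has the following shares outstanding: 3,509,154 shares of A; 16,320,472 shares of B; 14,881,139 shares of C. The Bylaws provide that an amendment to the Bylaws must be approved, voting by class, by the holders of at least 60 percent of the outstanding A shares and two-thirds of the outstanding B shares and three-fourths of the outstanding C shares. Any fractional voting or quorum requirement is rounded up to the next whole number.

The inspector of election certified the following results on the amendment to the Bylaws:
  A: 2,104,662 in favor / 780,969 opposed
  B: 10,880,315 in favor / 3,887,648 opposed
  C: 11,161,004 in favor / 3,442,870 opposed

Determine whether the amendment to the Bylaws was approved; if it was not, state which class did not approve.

A: 3/5 of 3509154 = 2105492.40, rounded up to 2105493; 2,105,493 required, 2,104,662 in favor — not approved.
B: 2/3 of 16320472 = 10880314.67, rounded up to 10880315; 10,880,315 required, 10,880,315 in favor — approved.
C: 3/4 of 14881139 = 11160854.25, rounded up to 11160855; 11,160,855 required, 11,161,004 in favor — approved.

Not approved — the A shares did not give the required vote.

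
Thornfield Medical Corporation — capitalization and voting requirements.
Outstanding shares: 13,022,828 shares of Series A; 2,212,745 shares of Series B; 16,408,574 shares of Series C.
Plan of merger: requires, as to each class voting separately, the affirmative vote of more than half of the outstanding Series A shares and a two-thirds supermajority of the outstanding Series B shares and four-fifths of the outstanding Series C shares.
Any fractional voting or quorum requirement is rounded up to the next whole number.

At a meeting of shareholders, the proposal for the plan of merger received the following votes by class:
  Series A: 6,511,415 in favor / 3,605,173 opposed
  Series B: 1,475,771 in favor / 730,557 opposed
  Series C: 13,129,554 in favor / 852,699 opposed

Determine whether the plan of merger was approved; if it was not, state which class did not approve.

Series A: a majority of 13022828 is 6511415; 6,511,415 required, 6,511,415 in favor — approved.
Series B: 2/3 of 2212745 = 1475163.33, rounded up to 1475164; 1,475,164 required, 1,475,771 in favor — approved.
Series C: 4/5 of 16408574 = 13126859.20, rounded up to 13126860; 13,126,860 required, 13,129,554 in favor — approved.

Approved — every class gave the required vote.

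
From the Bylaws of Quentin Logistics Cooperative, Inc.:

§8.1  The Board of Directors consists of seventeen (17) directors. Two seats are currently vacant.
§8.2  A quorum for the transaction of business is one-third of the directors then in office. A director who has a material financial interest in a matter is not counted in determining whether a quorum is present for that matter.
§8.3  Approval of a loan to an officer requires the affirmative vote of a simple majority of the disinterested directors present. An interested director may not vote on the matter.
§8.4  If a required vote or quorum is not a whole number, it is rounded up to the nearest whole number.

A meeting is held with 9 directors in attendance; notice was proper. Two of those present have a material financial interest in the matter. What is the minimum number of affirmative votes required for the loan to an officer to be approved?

4

The loan to an officer requires a majority of the disinterested directors present (9 − 2 = 7).
A majority of 7 is 4.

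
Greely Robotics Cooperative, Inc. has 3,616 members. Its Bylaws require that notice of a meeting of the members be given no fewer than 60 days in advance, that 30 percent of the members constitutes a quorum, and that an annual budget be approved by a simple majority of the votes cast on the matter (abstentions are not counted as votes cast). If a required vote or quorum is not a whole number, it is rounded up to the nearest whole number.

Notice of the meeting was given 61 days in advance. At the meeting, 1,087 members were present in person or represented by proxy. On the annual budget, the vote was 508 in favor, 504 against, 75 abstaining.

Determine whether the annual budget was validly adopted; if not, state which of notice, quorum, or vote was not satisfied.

Valid — all requirements satisfied.

Notice: 61 days given; 60 required. Satisfied.
Quorum: 30% of 3,616 = 1,084.80, rounded up to 1,085; 1,087 present. Satisfied.
Vote: requires a majority of the votes cast (1,087 − 75 abstaining = 1,012); a majority of 1012 is 507, so 507 needed; 508 in favor. Satisfied.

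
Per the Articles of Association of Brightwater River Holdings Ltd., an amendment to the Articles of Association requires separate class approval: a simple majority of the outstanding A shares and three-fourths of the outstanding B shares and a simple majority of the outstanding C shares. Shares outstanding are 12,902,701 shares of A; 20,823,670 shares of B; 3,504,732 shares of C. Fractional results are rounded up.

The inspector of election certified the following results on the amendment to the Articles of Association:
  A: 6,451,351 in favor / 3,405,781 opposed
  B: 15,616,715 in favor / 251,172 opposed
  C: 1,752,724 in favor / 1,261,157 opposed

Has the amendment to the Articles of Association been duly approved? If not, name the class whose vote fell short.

Not approved — the B shares did not give the required vote.

A: a majority of 12902701 is 6451351; 6,451,351 required, 6,451,351 in favor — approved.
B: 3/4 of 20823670 = 15617752.50, rounded up to 15617753; 15,617,753 required, 15,616,715 in favor — not approved.
C: a majority of 3504732 is 1752367; 1,752,367 required, 1,752,724 in favor — approved.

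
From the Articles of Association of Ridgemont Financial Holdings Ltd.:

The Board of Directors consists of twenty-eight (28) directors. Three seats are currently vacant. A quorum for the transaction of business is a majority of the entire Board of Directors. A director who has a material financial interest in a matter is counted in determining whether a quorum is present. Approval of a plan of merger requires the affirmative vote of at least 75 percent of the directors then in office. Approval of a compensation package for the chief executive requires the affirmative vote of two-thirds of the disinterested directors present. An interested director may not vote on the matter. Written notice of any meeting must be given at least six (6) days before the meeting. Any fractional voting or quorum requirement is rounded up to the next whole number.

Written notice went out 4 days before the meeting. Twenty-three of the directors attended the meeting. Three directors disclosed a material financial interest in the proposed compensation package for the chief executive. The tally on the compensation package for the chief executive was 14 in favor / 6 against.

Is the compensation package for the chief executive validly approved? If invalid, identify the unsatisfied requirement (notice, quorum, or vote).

Notice: 4 days given; 6 required (4 < 6). Not satisfied.
Quorum: 23 present (interested directors count toward quorum); quorum is 15. Satisfied.
Vote: the compensation package for the chief executive requires two-thirds of the disinterested directors present (23 − 3 = 20). 2/3 of 20 = 13.33, rounded up to 14, so 14 affirmative votes are needed; 14 voted in favor. Satisfied.

Invalid — notice requirement not satisfied.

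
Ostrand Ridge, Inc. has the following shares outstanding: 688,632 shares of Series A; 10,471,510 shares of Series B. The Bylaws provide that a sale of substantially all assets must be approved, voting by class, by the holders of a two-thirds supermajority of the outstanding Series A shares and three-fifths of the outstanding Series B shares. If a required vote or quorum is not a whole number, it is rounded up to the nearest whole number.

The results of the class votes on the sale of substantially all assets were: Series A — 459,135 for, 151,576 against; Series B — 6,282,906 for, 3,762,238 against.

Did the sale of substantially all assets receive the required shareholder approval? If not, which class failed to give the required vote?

Series A: 2/3 of 688632 = 459088; 459,088 required, 459,135 in favor — approved.
Series B: 3/5 of 10471510 = 6282906; 6,282,906 required, 6,282,906 in favor — approved.

Approved — every class gave the required vote.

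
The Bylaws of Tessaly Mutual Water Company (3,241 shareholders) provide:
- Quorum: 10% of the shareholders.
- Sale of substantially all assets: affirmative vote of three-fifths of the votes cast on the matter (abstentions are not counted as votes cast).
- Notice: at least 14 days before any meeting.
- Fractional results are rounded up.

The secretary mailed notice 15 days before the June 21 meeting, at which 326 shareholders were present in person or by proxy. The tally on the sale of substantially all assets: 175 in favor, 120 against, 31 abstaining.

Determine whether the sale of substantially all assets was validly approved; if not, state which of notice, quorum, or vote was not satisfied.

Notice: 15 days given; 14 required. Satisfied.
Quorum: 10% of 3,241 = 324.10, rounded up to 325; 326 present. Satisfied.
Vote: requires three-fifths of the votes cast (326 − 31 abstaining = 295); 3/5 of 295 = 177, so 177 needed; 175 in favor. Not satisfied.

Invalid — vote requirement not satisfied.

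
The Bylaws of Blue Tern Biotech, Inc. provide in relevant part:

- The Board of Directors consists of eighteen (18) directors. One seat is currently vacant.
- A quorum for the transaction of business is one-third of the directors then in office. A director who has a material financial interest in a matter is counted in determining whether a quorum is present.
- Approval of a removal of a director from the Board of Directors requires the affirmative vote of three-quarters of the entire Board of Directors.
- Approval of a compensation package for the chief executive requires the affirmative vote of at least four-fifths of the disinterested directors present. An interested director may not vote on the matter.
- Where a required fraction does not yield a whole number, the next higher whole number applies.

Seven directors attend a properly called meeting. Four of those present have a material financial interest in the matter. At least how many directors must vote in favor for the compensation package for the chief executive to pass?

3

The compensation package for the chief executive requires four-fifths of the disinterested directors present (7 − 4 = 3).
4/5 of 3 = 2.40, rounded up to 3.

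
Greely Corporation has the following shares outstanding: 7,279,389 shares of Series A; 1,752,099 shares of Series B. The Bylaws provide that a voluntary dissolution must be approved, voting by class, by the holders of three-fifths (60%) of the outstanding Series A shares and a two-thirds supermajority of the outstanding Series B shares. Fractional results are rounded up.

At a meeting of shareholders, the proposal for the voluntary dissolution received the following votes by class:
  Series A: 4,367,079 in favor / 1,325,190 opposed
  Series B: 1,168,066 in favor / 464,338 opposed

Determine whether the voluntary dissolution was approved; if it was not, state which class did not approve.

Not approved — the Series A shares did not give the required vote.

Series A: 3/5 of 7279389 = 4367633.40, rounded up to 4367634; 4,367,634 required, 4,367,079 in favor — not approved.
Series B: 2/3 of 1752099 = 1168066; 1,168,066 required, 1,168,066 in favor — approved.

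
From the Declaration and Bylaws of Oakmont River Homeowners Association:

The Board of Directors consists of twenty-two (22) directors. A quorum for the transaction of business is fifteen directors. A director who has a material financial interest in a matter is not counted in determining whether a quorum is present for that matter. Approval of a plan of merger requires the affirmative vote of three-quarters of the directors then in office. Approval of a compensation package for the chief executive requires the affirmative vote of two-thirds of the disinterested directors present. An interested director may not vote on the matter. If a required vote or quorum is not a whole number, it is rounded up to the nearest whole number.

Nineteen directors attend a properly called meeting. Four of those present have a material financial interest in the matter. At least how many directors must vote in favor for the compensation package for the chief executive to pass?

The compensation package for the chief executive requires two-thirds of the disinterested directors present (19 − 4 = 15).
2/3 of 15 = 10.

10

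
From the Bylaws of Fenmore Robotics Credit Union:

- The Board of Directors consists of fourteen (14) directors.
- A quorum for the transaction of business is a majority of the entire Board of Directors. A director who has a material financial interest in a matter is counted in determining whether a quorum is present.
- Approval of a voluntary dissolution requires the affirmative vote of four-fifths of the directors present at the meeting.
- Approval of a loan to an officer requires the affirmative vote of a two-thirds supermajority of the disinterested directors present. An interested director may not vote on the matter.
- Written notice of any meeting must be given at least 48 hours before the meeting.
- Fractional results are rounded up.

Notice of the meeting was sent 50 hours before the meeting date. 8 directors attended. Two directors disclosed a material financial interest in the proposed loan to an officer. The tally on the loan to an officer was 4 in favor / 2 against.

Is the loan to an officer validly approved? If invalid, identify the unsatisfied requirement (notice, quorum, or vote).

Notice: 50 hours given; 48 required (50 ≥ 48). Satisfied.
Quorum: 8 present (interested directors count toward quorum); quorum is 8. Satisfied.
Vote: the loan to an officer requires two-thirds of the disinterested directors present (8 − 2 = 6). 2/3 of 6 = 4, so 4 affirmative votes are needed; 4 voted in favor. Satisfied.

Valid — all requirements satisfied.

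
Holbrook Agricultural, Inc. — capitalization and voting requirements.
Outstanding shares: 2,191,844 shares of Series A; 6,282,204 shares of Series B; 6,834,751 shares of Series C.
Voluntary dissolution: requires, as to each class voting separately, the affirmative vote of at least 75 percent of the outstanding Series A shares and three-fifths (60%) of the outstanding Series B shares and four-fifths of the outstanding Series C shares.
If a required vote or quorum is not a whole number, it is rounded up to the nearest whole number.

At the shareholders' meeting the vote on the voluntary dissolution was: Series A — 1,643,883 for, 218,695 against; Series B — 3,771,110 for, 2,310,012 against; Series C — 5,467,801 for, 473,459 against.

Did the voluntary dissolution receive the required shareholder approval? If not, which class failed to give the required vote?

Series A: 3/4 of 2191844 = 1643883; 1,643,883 required, 1,643,883 in favor — approved.
Series B: 3/5 of 6282204 = 3769322.40, rounded up to 3769323; 3,769,323 required, 3,771,110 in favor — approved.
Series C: 4/5 of 6834751 = 5467800.80, rounded up to 5467801; 5,467,801 required, 5,467,801 in favor — approved.

Approved — every class gave the required vote.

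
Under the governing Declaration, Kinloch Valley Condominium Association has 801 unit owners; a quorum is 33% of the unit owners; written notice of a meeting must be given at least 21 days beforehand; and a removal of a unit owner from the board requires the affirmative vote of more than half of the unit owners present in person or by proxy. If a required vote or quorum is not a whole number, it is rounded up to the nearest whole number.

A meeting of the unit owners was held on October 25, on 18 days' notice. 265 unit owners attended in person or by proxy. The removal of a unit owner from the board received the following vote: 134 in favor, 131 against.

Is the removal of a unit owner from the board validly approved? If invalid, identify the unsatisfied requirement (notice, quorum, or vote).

Invalid — notice requirement not satisfied.

Notice: 18 days given; 21 required. Not satisfied.
Quorum: 33% of 801 = 264.33, rounded up to 265; 265 present. Satisfied.
Vote: requires a majority of those present (265); a majority of 265 is 133, so 133 needed; 134 in favor. Satisfied.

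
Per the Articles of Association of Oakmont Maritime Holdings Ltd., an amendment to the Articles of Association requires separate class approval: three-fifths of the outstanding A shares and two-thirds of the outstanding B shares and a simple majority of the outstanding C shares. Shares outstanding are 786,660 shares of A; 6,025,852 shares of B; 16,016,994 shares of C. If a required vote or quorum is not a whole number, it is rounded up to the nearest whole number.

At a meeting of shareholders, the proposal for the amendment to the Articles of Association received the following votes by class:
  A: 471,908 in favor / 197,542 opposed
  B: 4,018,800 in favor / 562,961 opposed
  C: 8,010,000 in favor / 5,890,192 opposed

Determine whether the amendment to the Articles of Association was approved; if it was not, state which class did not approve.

Not approved — the A shares did not give the required vote.

A: 3/5 of 786660 = 471996; 471,996 required, 471,908 in favor — not approved.
B: 2/3 of 6025852 = 4017234.67, rounded up to 4017235; 4,017,235 required, 4,018,800 in favor — approved.
C: a majority of 16016994 is 8008498; 8,008,498 required, 8,010,000 in favor — approved.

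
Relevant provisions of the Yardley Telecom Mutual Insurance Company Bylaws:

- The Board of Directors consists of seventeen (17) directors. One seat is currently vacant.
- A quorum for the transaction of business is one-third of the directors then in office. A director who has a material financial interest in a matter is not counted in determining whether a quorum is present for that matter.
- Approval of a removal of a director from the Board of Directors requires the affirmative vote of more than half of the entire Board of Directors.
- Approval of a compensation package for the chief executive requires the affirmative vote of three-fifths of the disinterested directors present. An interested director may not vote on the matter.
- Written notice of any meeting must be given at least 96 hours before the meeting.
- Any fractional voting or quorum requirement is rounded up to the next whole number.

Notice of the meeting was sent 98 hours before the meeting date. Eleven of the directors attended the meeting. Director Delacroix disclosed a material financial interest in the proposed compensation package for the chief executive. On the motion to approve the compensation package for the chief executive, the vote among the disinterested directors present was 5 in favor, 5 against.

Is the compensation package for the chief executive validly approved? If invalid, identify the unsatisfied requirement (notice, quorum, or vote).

Invalid — vote requirement not satisfied.

Notice: 98 hours given; 96 required (98 ≥ 96). Satisfied.
Quorum: 11 present, but the 1 interested director does not count, leaving 10. Quorum is 6. Satisfied.
Vote: the compensation package for the chief executive requires three-fifths of the disinterested directors present (11 − 1 = 10). 3/5 of 10 = 6, so 6 affirmative votes are needed; 5 voted in favor. Not satisfied.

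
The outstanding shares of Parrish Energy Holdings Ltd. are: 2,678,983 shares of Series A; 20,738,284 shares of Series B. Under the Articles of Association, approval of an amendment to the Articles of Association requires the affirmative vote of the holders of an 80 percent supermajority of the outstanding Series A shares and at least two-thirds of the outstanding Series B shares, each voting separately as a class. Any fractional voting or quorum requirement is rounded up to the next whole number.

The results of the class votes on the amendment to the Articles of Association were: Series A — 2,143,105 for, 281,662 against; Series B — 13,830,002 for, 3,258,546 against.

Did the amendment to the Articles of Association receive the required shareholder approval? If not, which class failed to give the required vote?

Not approved — the Series A shares did not give the required vote.

Series A: 4/5 of 2678983 = 2143186.40, rounded up to 2143187; 2,143,187 required, 2,143,105 in favor — not approved.
Series B: 2/3 of 20738284 = 13825522.67, rounded up to 13825523; 13,825,523 required, 13,830,002 in favor — approved.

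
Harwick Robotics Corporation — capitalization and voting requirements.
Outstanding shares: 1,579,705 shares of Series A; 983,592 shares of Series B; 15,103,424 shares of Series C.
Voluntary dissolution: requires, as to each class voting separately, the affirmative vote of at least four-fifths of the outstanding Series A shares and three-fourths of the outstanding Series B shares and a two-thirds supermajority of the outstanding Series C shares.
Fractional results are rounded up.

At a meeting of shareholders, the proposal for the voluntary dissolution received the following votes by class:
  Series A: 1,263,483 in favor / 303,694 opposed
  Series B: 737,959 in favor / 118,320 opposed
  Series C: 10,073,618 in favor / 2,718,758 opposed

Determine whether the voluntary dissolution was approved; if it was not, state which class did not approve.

Series A: 4/5 of 1579705 = 1263764; 1,263,764 required, 1,263,483 in favor — not approved.
Series B: 3/4 of 983592 = 737694; 737,694 required, 737,959 in favor — approved.
Series C: 2/3 of 15103424 = 10068949.33, rounded up to 10068950; 10,068,950 required, 10,073,618 in favor — approved.

Not approved — the Series A shares did not give the required vote.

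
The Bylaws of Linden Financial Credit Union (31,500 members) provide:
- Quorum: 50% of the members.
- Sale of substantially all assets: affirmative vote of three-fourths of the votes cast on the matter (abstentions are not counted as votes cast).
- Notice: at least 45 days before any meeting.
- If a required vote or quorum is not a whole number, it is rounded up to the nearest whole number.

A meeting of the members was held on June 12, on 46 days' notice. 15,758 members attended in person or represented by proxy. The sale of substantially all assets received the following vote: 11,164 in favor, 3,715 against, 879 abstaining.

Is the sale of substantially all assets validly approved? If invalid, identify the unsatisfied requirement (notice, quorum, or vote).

Notice: 46 days given; 45 required. Satisfied.
Quorum: 50% of 31,500 = 15,750; 15,758 present. Satisfied.
Vote: requires three-fourths of the votes cast (15,758 − 879 abstaining = 14,879); 3/4 of 14879 = 11159.25, rounded up to 11160, so 11,160 needed; 11,164 in favor. Satisfied.

Valid — all requirements satisfied.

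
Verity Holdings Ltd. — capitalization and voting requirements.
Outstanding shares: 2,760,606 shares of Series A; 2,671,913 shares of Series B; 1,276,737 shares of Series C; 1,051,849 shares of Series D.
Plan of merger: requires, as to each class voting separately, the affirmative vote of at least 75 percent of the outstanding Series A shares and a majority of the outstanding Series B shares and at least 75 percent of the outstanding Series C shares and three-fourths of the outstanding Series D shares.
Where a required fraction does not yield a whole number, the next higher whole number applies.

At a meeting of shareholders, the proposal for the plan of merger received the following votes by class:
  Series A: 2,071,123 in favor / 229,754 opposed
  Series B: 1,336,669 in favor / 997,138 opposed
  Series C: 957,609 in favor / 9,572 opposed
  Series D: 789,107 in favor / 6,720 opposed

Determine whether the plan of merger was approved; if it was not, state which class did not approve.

Series A: 3/4 of 2760606 = 2070454.50, rounded up to 2070455; 2,070,455 required, 2,071,123 in favor — approved.
Series B: a majority of 2671913 is 1335957; 1,335,957 required, 1,336,669 in favor — approved.
Series C: 3/4 of 1276737 = 957552.75, rounded up to 957553; 957,553 required, 957,609 in favor — approved.
Series D: 3/4 of 1051849 = 788886.75, rounded up to 788887; 788,887 required, 789,107 in favor — approved.

Approved — every class gave the required vote.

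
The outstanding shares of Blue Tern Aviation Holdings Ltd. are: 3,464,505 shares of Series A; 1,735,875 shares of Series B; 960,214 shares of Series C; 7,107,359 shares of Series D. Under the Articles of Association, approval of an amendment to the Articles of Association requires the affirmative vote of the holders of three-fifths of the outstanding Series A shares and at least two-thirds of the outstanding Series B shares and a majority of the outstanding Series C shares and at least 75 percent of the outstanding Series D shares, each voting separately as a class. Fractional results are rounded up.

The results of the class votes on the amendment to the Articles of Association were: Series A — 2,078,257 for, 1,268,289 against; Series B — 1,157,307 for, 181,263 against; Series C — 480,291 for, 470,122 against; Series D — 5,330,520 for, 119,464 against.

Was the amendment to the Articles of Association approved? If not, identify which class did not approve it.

Not approved — the Series A shares did not give the required vote.

Series A: 3/5 of 3464505 = 2078703; 2,078,703 required, 2,078,257 in favor — not approved.
Series B: 2/3 of 1735875 = 1157250; 1,157,250 required, 1,157,307 in favor — approved.
Series C: a majority of 960214 is 480108; 480,108 required, 480,291 in favor — approved.
Series D: 3/4 of 7107359 = 5330519.25, rounded up to 5330520; 5,330,520 required, 5,330,520 in favor — approved.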